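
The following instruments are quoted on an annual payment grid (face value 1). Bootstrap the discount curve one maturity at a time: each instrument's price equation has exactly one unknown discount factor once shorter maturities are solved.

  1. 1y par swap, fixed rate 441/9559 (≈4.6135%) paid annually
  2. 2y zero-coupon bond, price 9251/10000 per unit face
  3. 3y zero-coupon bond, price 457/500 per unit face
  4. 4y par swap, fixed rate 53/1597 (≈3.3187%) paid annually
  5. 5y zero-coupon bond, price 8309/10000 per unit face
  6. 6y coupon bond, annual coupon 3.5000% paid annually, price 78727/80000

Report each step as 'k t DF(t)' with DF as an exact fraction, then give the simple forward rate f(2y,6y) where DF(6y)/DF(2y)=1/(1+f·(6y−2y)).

1 1 9559/10000
2 2 9251/10000
3 3 457/500
4 4 8781/10000
5 5 8309/10000
6 6 1597/2000
f(2y,6y) = ((9251/10000)/(1597/2000) − 1)/(4) = 633/15970 ≈ 3.9637%

step 1 [1y] swap r/1=441/9559: DF=(1 − 441/9559·(0))/(1+441/9559) = 9559/10000 ≈ 0.955900
step 2 [2y] zero: DF = P = 9251/10000 ≈ 0.925100
step 3 [3y] zero: DF = P = 457/500 ≈ 0.914000
step 4 [4y] swap r/1=53/1597: DF=(1 − 53/1597·(0.955900+0.925100+0.914000))/(1+53/1597) = 8781/10000 ≈ 0.878100
step 5 [5y] zero: DF = P = 8309/10000 ≈ 0.830900
step 6 [6y] bond c/1=7/200: DF=(78727/80000 − 7/200·(0.955900+0.925100+0.914000+0.878100+0.830900))/(1+7/200) = 1597/2000 ≈ 0.798500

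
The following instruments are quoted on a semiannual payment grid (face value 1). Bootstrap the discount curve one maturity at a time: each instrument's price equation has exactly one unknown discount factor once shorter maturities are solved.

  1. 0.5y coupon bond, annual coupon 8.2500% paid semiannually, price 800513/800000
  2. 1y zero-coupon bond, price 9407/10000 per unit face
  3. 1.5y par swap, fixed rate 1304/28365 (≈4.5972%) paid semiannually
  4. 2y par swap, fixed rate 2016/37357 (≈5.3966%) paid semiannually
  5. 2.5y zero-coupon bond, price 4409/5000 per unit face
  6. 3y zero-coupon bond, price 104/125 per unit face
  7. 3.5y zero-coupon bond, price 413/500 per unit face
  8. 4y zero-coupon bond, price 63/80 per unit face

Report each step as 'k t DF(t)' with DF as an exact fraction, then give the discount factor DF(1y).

1 1/2 961/1000
2 1 9407/10000
3 3/2 2337/2500
4 2 562/625
5 5/2 4409/5000
6 3 104/125
7 7/2 413/500
8 4 63/80
DF(1y) = 9407/10000 ≈ 0.940700

step 1 [0.5y] bond c/2=33/800: DF=(800513/800000 − 33/800·(0))/(1+33/800) = 961/1000 ≈ 0.961000
step 2 [1y] zero: DF = P = 9407/10000 ≈ 0.940700
step 3 [1.5y] swap r/2=652/28365: DF=(1 − 652/28365·(0.961000+0.940700))/(1+652/28365) = 2337/2500 ≈ 0.934800
step 4 [2y] swap r/2=1008/37357: DF=(1 − 1008/37357·(0.961000+0.940700+0.934800))/(1+1008/37357) = 562/625 ≈ 0.899200
step 5 [2.5y] zero: DF = P = 4409/5000 ≈ 0.881800
step 6 [3y] zero: DF = P = 104/125 ≈ 0.832000
step 7 [3.5y] zero: DF = P = 413/500 ≈ 0.826000
step 8 [4y] zero: DF = P = 63/80 ≈ 0.787500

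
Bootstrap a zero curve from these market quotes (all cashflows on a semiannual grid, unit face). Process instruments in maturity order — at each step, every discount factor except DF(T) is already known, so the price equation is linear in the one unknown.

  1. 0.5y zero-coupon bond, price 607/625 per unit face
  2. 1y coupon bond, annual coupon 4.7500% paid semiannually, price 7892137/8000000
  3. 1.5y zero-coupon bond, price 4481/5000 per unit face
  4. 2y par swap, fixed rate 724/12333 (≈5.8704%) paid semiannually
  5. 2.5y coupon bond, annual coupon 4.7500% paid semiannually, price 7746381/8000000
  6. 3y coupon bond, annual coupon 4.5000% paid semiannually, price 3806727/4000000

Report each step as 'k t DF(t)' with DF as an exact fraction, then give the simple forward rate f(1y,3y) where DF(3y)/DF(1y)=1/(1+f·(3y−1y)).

1 1/2 607/625
2 1 9411/10000
3 3/2 4481/5000
4 2 4457/5000
5 5/2 43/50
6 3 519/625
f(1y,3y) = ((9411/10000)/(519/625) − 1)/(2) = 369/5536 ≈ 6.6655%

step 1 [0.5y] zero: DF = P = 607/625 ≈ 0.971200
step 2 [1y] bond c/2=19/800: DF=(7892137/8000000 − 19/800·(0.971200))/(1+19/800) = 9411/10000 ≈ 0.941100
step 3 [1.5y] zero: DF = P = 4481/5000 ≈ 0.896200
step 4 [2y] swap r/2=362/12333: DF=(1 − 362/12333·(0.971200+0.941100+0.896200))/(1+362/12333) = 4457/5000 ≈ 0.891400
step 5 [2.5y] bond c/2=19/800: DF=(7746381/8000000 − 19/800·(0.971200+0.941100+0.896200+0.891400))/(1+19/800) = 43/50 ≈ 0.860000
step 6 [3y] bond c/2=9/400: DF=(3806727/4000000 − 9/400·(0.971200+0.941100+0.896200+0.891400+0.860000))/(1+9/400) = 519/625 ≈ 0.830400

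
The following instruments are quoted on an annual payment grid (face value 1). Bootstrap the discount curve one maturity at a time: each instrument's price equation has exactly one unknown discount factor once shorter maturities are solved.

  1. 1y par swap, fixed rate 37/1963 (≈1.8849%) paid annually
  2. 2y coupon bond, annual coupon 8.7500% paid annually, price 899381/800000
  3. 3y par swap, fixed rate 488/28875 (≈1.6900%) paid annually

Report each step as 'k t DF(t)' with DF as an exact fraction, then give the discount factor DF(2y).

1 1 1963/2000
2 2 2387/2500
3 3 1189/1250
DF(2y) = 2387/2500 ≈ 0.954800

step 1 [1y] swap r/1=37/1963: DF=(1 − 37/1963·(0))/(1+37/1963) = 1963/2000 ≈ 0.981500
step 2 [2y] bond c/1=7/80: DF=(899381/800000 − 7/80·(0.981500))/(1+7/80) = 2387/2500 ≈ 0.954800
step 3 [3y] swap r/1=488/28875: DF=(1 − 488/28875·(0.981500+0.954800))/(1+488/28875) = 1189/1250 ≈ 0.951200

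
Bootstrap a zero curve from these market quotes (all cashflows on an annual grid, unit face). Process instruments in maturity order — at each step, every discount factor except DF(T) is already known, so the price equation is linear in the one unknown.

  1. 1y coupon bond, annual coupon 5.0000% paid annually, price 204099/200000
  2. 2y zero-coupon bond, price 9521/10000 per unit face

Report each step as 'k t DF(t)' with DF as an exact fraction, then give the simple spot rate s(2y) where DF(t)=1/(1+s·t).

1 1 9719/10000
2 2 9521/10000
s(2y) = (1/(9521/10000) − 1)/(2) = 479/19042 ≈ 2.5155%

step 1 [1y] bond c/1=1/20: DF=(204099/200000 − 1/20·(0))/(1+1/20) = 9719/10000 ≈ 0.971900
step 2 [2y] zero: DF = P = 9521/10000 ≈ 0.952100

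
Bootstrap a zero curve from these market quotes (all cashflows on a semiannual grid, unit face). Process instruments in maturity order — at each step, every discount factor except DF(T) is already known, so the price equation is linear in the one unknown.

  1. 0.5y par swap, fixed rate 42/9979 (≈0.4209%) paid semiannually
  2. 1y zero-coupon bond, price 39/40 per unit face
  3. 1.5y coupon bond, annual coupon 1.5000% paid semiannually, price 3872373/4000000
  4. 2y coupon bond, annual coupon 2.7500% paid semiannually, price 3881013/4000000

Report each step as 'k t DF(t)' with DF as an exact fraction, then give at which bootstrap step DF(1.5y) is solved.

step 1 [0.5y] swap r/2=21/9979: DF=(1 − 21/9979·(0))/(1+21/9979) = 9979/10000 ≈ 0.997900
step 2 [1y] zero: DF = P = 39/40 ≈ 0.975000
step 3 [1.5y] bond c/2=3/400: DF=(3872373/4000000 − 3/400·(0.997900+0.975000))/(1+3/400) = 4731/5000 ≈ 0.946200
step 4 [2y] bond c/2=11/800: DF=(3881013/4000000 − 11/800·(0.997900+0.975000+0.946200))/(1+11/800) = 367/400 ≈ 0.917500

1 1/2 9979/10000
2 1 39/40
3 3/2 4731/5000
4 2 367/400
DF(1.5y) is solved at step 3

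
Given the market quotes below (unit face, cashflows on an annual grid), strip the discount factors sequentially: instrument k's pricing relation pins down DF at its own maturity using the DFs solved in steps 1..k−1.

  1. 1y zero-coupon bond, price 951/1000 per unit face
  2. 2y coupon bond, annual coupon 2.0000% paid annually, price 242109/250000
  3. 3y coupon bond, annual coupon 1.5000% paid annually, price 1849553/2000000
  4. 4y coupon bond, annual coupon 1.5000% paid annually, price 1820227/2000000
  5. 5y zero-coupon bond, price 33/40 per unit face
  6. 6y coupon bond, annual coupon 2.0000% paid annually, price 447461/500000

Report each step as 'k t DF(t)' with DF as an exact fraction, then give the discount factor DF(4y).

1 1 951/1000
2 2 2327/2500
3 3 8833/10000
4 4 4279/5000
5 5 33/40
6 6 3951/5000
DF(4y) = 4279/5000 ≈ 0.855800

step 1 [1y] zero: DF = P = 951/1000 ≈ 0.951000
step 2 [2y] bond c/1=1/50: DF=(242109/250000 − 1/50·(0.951000))/(1+1/50) = 2327/2500 ≈ 0.930800
step 3 [3y] bond c/1=3/200: DF=(1849553/2000000 − 3/200·(0.951000+0.930800))/(1+3/200) = 8833/10000 ≈ 0.883300
step 4 [4y] bond c/1=3/200: DF=(1820227/2000000 − 3/200·(0.951000+0.930800+0.883300))/(1+3/200) = 4279/5000 ≈ 0.855800
step 5 [5y] zero: DF = P = 33/40 ≈ 0.825000
step 6 [6y] bond c/1=1/50: DF=(447461/500000 − 1/50·(0.951000+0.930800+0.883300+0.855800+0.825000))/(1+1/50) = 3951/5000 ≈ 0.790200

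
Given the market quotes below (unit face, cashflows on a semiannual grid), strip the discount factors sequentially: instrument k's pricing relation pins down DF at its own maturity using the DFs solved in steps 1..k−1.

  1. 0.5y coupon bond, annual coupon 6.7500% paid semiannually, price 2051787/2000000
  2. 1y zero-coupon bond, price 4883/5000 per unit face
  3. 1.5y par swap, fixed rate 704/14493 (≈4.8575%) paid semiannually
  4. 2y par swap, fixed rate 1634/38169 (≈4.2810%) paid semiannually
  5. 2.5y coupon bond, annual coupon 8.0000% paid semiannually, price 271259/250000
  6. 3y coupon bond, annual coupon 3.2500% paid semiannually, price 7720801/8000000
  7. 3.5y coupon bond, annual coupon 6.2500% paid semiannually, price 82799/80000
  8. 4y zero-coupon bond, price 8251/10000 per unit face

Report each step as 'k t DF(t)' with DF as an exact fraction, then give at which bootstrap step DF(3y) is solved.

1 1/2 2481/2500
2 1 4883/5000
3 3/2 581/625
4 2 9183/10000
5 5/2 1793/2000
6 3 8743/10000
7 7/2 8343/10000
8 4 8251/10000
DF(3y) is solved at step 6

step 1 [0.5y] bond c/2=27/800: DF=(2051787/2000000 − 27/800·(0))/(1+27/800) = 2481/2500 ≈ 0.992400
step 2 [1y] zero: DF = P = 4883/5000 ≈ 0.976600
step 3 [1.5y] swap r/2=352/14493: DF=(1 − 352/14493·(0.992400+0.976600))/(1+352/14493) = 581/625 ≈ 0.929600
step 4 [2y] swap r/2=817/38169: DF=(1 − 817/38169·(0.992400+0.976600+0.929600))/(1+817/38169) = 9183/10000 ≈ 0.918300
step 5 [2.5y] bond c/2=1/25: DF=(271259/250000 − 1/25·(0.992400+0.976600+0.929600+0.918300))/(1+1/25) = 1793/2000 ≈ 0.896500
step 6 [3y] bond c/2=13/800: DF=(7720801/8000000 − 13/800·(0.992400+0.976600+0.929600+0.918300+0.896500))/(1+13/800) = 8743/10000 ≈ 0.874300
step 7 [3.5y] bond c/2=1/32: DF=(82799/80000 − 1/32·(0.992400+0.976600+0.929600+0.918300+0.896500+0.874300))/(1+1/32) = 8343/10000 ≈ 0.834300
step 8 [4y] zero: DF = P = 8251/10000 ≈ 0.825100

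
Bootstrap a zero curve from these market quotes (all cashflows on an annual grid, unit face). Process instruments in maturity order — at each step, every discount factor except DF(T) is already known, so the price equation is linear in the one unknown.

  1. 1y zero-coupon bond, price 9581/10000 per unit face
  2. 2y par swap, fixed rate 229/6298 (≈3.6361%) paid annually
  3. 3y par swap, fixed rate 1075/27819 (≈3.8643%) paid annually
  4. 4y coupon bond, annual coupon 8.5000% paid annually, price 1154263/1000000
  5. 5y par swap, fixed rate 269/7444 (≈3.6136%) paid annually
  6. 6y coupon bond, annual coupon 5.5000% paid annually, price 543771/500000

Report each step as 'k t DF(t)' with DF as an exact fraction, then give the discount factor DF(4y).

step 1 [1y] zero: DF = P = 9581/10000 ≈ 0.958100
step 2 [2y] swap r/1=229/6298: DF=(1 − 229/6298·(0.958100))/(1+229/6298) = 9313/10000 ≈ 0.931300
step 3 [3y] swap r/1=1075/27819: DF=(1 − 1075/27819·(0.958100+0.931300))/(1+1075/27819) = 357/400 ≈ 0.892500
step 4 [4y] bond c/1=17/200: DF=(1154263/1000000 − 17/200·(0.958100+0.931300+0.892500))/(1+17/200) = 8459/10000 ≈ 0.845900
step 5 [5y] swap r/1=269/7444: DF=(1 − 269/7444·(0.958100+0.931300+0.892500+0.845900))/(1+269/7444) = 4193/5000 ≈ 0.838600
step 6 [6y] bond c/1=11/200: DF=(543771/500000 − 11/200·(0.958100+0.931300+0.892500+0.845900+0.838600))/(1+11/200) = 399/500 ≈ 0.798000

1 1 9581/10000
2 2 9313/10000
3 3 357/400
4 4 8459/10000
5 5 4193/5000
6 6 399/500
DF(4y) = 8459/10000 ≈ 0.845900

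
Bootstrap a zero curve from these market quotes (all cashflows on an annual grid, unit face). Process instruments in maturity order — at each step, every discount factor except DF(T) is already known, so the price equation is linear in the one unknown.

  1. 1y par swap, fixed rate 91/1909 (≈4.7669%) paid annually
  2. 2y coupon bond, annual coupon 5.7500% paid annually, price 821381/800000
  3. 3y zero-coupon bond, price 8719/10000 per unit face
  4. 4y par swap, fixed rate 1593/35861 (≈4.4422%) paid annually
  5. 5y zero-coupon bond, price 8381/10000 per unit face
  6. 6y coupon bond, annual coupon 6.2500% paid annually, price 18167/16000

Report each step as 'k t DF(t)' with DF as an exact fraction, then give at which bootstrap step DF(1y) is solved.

step 1 [1y] swap r/1=91/1909: DF=(1 − 91/1909·(0))/(1+91/1909) = 1909/2000 ≈ 0.954500
step 2 [2y] bond c/1=23/400: DF=(821381/800000 − 23/400·(0.954500))/(1+23/400) = 919/1000 ≈ 0.919000
step 3 [3y] zero: DF = P = 8719/10000 ≈ 0.871900
step 4 [4y] swap r/1=1593/35861: DF=(1 − 1593/35861·(0.954500+0.919000+0.871900))/(1+1593/35861) = 8407/10000 ≈ 0.840700
step 5 [5y] zero: DF = P = 8381/10000 ≈ 0.838100
step 6 [6y] bond c/1=1/16: DF=(18167/16000 − 1/16·(0.954500+0.919000+0.871900+0.840700+0.838100))/(1+1/16) = 2021/2500 ≈ 0.808400

1 1 1909/2000
2 2 919/1000
3 3 8719/10000
4 4 8407/10000
5 5 8381/10000
6 6 2021/2500
DF(1y) is solved at step 1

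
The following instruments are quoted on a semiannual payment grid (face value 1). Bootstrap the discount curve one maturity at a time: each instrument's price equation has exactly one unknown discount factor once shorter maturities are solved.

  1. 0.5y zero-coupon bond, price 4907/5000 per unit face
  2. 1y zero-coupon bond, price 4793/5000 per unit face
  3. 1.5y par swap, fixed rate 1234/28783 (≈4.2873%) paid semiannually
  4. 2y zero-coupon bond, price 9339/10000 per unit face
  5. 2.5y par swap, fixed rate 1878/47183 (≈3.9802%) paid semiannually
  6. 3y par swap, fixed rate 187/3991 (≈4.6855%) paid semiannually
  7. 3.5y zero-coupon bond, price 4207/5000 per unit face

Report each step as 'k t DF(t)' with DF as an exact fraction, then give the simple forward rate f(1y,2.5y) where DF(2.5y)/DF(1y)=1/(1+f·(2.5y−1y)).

1 1/2 4907/5000
2 1 4793/5000
3 3/2 9383/10000
4 2 9339/10000
5 5/2 9061/10000
6 3 8691/10000
7 7/2 4207/5000
f(1y,2.5y) = ((4793/5000)/(9061/10000) − 1)/(3/2) = 350/9061 ≈ 3.8627%

step 1 [0.5y] zero: DF = P = 4907/5000 ≈ 0.981400
step 2 [1y] zero: DF = P = 4793/5000 ≈ 0.958600
step 3 [1.5y] swap r/2=617/28783: DF=(1 − 617/28783·(0.981400+0.958600))/(1+617/28783) = 9383/10000 ≈ 0.938300
step 4 [2y] zero: DF = P = 9339/10000 ≈ 0.933900
step 5 [2.5y] swap r/2=939/47183: DF=(1 − 939/47183·(0.981400+0.958600+0.938300+0.933900))/(1+939/47183) = 9061/10000 ≈ 0.906100
step 6 [3y] swap r/2=187/7982: DF=(1 − 187/7982·(0.981400+0.958600+0.938300+0.933900+0.906100))/(1+187/7982) = 8691/10000 ≈ 0.869100
step 7 [3.5y] zero: DF = P = 4207/5000 ≈ 0.841400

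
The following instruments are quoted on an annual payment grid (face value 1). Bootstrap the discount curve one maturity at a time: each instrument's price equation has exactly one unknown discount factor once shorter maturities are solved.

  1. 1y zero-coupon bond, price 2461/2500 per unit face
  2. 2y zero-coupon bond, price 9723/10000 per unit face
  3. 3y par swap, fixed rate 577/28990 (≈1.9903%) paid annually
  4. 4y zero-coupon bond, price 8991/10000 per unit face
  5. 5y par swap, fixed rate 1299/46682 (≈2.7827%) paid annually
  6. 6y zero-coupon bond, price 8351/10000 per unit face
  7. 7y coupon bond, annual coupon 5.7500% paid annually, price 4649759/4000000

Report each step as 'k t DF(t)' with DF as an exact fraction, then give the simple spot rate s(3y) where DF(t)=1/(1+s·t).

step 1 [1y] zero: DF = P = 2461/2500 ≈ 0.984400
step 2 [2y] zero: DF = P = 9723/10000 ≈ 0.972300
step 3 [3y] swap r/1=577/28990: DF=(1 − 577/28990·(0.984400+0.972300))/(1+577/28990) = 9423/10000 ≈ 0.942300
step 4 [4y] zero: DF = P = 8991/10000 ≈ 0.899100
step 5 [5y] swap r/1=1299/46682: DF=(1 − 1299/46682·(0.984400+0.972300+0.942300+0.899100))/(1+1299/46682) = 8701/10000 ≈ 0.870100
step 6 [6y] zero: DF = P = 8351/10000 ≈ 0.835100
step 7 [7y] bond c/1=23/400: DF=(4649759/4000000 − 23/400·(0.984400+0.972300+0.942300+0.899100+0.870100+0.835100))/(1+23/400) = 4/5 ≈ 0.800000

1 1 2461/2500
2 2 9723/10000
3 3 9423/10000
4 4 8991/10000
5 5 8701/10000
6 6 8351/10000
7 7 4/5
s(3y) = (1/(9423/10000) − 1)/(3) = 577/28269 ≈ 2.0411%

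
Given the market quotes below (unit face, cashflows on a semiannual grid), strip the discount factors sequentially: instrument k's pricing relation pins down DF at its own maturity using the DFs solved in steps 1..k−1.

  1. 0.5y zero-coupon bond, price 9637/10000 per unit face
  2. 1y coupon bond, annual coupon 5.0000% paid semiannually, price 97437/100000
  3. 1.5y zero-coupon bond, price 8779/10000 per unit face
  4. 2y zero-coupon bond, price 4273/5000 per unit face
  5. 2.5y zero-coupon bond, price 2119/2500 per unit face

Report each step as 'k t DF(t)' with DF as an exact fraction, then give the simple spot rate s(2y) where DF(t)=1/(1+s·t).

step 1 [0.5y] zero: DF = P = 9637/10000 ≈ 0.963700
step 2 [1y] bond c/2=1/40: DF=(97437/100000 − 1/40·(0.963700))/(1+1/40) = 9271/10000 ≈ 0.927100
step 3 [1.5y] zero: DF = P = 8779/10000 ≈ 0.877900
step 4 [2y] zero: DF = P = 4273/5000 ≈ 0.854600
step 5 [2.5y] zero: DF = P = 2119/2500 ≈ 0.847600

1 1/2 9637/10000
2 1 9271/10000
3 3/2 8779/10000
4 2 4273/5000
5 5/2 2119/2500
s(2y) = (1/(4273/5000) − 1)/(2) = 727/8546 ≈ 8.5069%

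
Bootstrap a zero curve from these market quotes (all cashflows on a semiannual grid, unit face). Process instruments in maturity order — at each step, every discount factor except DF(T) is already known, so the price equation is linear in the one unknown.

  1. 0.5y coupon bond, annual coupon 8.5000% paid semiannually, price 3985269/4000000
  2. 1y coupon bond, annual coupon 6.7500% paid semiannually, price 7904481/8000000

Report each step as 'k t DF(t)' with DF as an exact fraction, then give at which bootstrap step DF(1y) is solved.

step 1 [0.5y] bond c/2=17/400: DF=(3985269/4000000 − 17/400·(0))/(1+17/400) = 9557/10000 ≈ 0.955700
step 2 [1y] bond c/2=27/800: DF=(7904481/8000000 − 27/800·(0.955700))/(1+27/800) = 4623/5000 ≈ 0.924600

1 1/2 9557/10000
2 1 4623/5000
DF(1y) is solved at step 2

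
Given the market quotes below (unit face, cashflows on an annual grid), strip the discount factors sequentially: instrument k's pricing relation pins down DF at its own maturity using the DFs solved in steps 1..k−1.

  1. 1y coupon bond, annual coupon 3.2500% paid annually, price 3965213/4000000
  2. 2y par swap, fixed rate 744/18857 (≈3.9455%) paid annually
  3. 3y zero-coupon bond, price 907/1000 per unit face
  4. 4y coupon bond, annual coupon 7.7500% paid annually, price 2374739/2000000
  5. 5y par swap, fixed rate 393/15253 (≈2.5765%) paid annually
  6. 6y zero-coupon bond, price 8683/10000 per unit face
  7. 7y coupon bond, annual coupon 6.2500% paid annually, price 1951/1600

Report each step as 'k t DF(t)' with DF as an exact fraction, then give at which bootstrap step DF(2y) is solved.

step 1 [1y] bond c/1=13/400: DF=(3965213/4000000 − 13/400·(0))/(1+13/400) = 9601/10000 ≈ 0.960100
step 2 [2y] swap r/1=744/18857: DF=(1 − 744/18857·(0.960100))/(1+744/18857) = 1157/1250 ≈ 0.925600
step 3 [3y] zero: DF = P = 907/1000 ≈ 0.907000
step 4 [4y] bond c/1=31/400: DF=(2374739/2000000 − 31/400·(0.960100+0.925600+0.907000))/(1+31/400) = 9011/10000 ≈ 0.901100
step 5 [5y] swap r/1=393/15253: DF=(1 − 393/15253·(0.960100+0.925600+0.907000+0.901100))/(1+393/15253) = 8821/10000 ≈ 0.882100
step 6 [6y] zero: DF = P = 8683/10000 ≈ 0.868300
step 7 [7y] bond c/1=1/16: DF=(1951/1600 − 1/16·(0.960100+0.925600+0.907000+0.901100+0.882100+0.868300))/(1+1/16) = 4137/5000 ≈ 0.827400

1 1 9601/10000
2 2 1157/1250
3 3 907/1000
4 4 9011/10000
5 5 8821/10000
6 6 8683/10000
7 7 4137/5000
DF(2y) is solved at step 2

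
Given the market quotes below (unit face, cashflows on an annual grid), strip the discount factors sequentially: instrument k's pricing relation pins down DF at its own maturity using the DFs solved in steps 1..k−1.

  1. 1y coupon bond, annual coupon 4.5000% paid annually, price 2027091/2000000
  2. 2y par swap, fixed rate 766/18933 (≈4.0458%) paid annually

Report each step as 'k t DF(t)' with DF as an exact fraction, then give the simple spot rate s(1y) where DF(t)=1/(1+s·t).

1 1 9699/10000
2 2 4617/5000
s(1y) = (1/(9699/10000) − 1)/(1) = 301/9699 ≈ 3.1034%

step 1 [1y] bond c/1=9/200: DF=(2027091/2000000 − 9/200·(0))/(1+9/200) = 9699/10000 ≈ 0.969900
step 2 [2y] swap r/1=766/18933: DF=(1 − 766/18933·(0.969900))/(1+766/18933) = 4617/5000 ≈ 0.923400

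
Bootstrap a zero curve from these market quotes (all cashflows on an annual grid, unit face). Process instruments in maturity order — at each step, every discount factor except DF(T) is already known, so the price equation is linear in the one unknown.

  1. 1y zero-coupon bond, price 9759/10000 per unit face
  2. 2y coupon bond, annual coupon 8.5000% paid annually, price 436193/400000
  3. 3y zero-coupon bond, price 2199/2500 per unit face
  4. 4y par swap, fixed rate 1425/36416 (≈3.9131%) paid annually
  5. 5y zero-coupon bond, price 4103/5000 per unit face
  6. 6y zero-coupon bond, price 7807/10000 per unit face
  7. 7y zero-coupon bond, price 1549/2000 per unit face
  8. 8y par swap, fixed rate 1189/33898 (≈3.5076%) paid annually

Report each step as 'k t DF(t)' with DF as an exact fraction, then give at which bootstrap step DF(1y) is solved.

1 1 9759/10000
2 2 4643/5000
3 3 2199/2500
4 4 343/400
5 5 4103/5000
6 6 7807/10000
7 7 1549/2000
8 8 3811/5000
DF(1y) is solved at step 1

step 1 [1y] zero: DF = P = 9759/10000 ≈ 0.975900
step 2 [2y] bond c/1=17/200: DF=(436193/400000 − 17/200·(0.975900))/(1+17/200) = 4643/5000 ≈ 0.928600
step 3 [3y] zero: DF = P = 2199/2500 ≈ 0.879600
step 4 [4y] swap r/1=1425/36416: DF=(1 − 1425/36416·(0.975900+0.928600+0.879600))/(1+1425/36416) = 343/400 ≈ 0.857500
step 5 [5y] zero: DF = P = 4103/5000 ≈ 0.820600
step 6 [6y] zero: DF = P = 7807/10000 ≈ 0.780700
step 7 [7y] zero: DF = P = 1549/2000 ≈ 0.774500
step 8 [8y] swap r/1=1189/33898: DF=(1 − 1189/33898·(0.975900+0.928600+0.879600+0.857500+0.820600+0.780700+0.774500))/(1+1189/33898) = 3811/5000 ≈ 0.762200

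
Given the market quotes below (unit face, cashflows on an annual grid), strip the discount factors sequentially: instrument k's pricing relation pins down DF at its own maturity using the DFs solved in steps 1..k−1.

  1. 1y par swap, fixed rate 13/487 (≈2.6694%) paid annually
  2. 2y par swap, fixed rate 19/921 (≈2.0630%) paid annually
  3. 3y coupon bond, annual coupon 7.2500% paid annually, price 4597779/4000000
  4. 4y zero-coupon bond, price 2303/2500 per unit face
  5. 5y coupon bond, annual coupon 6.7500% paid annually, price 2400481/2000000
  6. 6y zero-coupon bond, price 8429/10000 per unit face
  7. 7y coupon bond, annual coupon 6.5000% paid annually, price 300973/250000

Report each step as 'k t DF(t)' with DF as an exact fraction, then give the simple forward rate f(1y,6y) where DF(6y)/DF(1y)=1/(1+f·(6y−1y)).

step 1 [1y] swap r/1=13/487: DF=(1 − 13/487·(0))/(1+13/487) = 487/500 ≈ 0.974000
step 2 [2y] swap r/1=19/921: DF=(1 − 19/921·(0.974000))/(1+19/921) = 9601/10000 ≈ 0.960100
step 3 [3y] bond c/1=29/400: DF=(4597779/4000000 − 29/400·(0.974000+0.960100))/(1+29/400) = 941/1000 ≈ 0.941000
step 4 [4y] zero: DF = P = 2303/2500 ≈ 0.921200
step 5 [5y] bond c/1=27/400: DF=(2400481/2000000 − 27/400·(0.974000+0.960100+0.941000+0.921200))/(1+27/400) = 8843/10000 ≈ 0.884300
step 6 [6y] zero: DF = P = 8429/10000 ≈ 0.842900
step 7 [7y] bond c/1=13/200: DF=(300973/250000 − 13/200·(0.974000+0.960100+0.941000+0.921200+0.884300+0.842900))/(1+13/200) = 7933/10000 ≈ 0.793300

1 1 487/500
2 2 9601/10000
3 3 941/1000
4 4 2303/2500
5 5 8843/10000
6 6 8429/10000
7 7 7933/10000
f(1y,6y) = ((487/500)/(8429/10000) − 1)/(5) = 1311/42145 ≈ 3.1107%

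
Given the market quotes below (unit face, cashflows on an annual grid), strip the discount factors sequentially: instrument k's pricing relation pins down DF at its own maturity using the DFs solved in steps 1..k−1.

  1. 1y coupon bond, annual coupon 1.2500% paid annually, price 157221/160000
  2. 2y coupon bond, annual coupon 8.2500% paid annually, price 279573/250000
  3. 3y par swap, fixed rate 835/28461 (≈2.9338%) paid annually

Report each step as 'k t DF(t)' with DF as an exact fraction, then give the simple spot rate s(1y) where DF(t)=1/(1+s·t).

1 1 1941/2000
2 2 9591/10000
3 3 1833/2000
s(1y) = (1/(1941/2000) − 1)/(1) = 59/1941 ≈ 3.0397%

step 1 [1y] bond c/1=1/80: DF=(157221/160000 − 1/80·(0))/(1+1/80) = 1941/2000 ≈ 0.970500
step 2 [2y] bond c/1=33/400: DF=(279573/250000 − 33/400·(0.970500))/(1+33/400) = 9591/10000 ≈ 0.959100
step 3 [3y] swap r/1=835/28461: DF=(1 − 835/28461·(0.970500+0.959100))/(1+835/28461) = 1833/2000 ≈ 0.916500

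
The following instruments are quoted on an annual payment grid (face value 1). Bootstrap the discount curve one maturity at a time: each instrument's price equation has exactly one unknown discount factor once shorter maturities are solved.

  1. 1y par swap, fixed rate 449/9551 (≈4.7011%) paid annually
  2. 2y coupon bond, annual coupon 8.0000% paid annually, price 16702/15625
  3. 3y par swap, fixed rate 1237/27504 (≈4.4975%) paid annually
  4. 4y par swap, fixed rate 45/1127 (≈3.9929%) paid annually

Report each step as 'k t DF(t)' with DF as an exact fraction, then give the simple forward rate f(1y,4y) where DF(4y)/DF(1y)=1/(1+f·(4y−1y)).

1 1 9551/10000
2 2 919/1000
3 3 8763/10000
4 4 107/125
f(1y,4y) = ((9551/10000)/(107/125) − 1)/(3) = 991/25680 ≈ 3.8590%

step 1 [1y] swap r/1=449/9551: DF=(1 − 449/9551·(0))/(1+449/9551) = 9551/10000 ≈ 0.955100
step 2 [2y] bond c/1=2/25: DF=(16702/15625 − 2/25·(0.955100))/(1+2/25) = 919/1000 ≈ 0.919000
step 3 [3y] swap r/1=1237/27504: DF=(1 − 1237/27504·(0.955100+0.919000))/(1+1237/27504) = 8763/10000 ≈ 0.876300
step 4 [4y] swap r/1=45/1127: DF=(1 − 45/1127·(0.955100+0.919000+0.876300))/(1+45/1127) = 107/125 ≈ 0.856000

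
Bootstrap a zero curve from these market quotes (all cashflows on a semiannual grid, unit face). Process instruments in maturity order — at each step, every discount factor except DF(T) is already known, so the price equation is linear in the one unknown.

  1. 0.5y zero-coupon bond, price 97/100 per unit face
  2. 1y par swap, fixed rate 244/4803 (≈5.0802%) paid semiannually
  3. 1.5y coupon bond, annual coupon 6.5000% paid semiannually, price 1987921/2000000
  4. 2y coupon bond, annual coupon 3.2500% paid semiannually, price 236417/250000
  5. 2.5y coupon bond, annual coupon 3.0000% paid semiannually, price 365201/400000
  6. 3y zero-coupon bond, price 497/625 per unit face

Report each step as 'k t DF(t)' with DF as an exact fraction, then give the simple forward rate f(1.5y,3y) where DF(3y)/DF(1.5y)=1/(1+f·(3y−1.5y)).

step 1 [0.5y] zero: DF = P = 97/100 ≈ 0.970000
step 2 [1y] swap r/2=122/4803: DF=(1 − 122/4803·(0.970000))/(1+122/4803) = 1189/1250 ≈ 0.951200
step 3 [1.5y] bond c/2=13/400: DF=(1987921/2000000 − 13/400·(0.970000+0.951200))/(1+13/400) = 4511/5000 ≈ 0.902200
step 4 [2y] bond c/2=13/800: DF=(236417/250000 − 13/800·(0.970000+0.951200+0.902200))/(1+13/800) = 4427/5000 ≈ 0.885400
step 5 [2.5y] bond c/2=3/200: DF=(365201/400000 − 3/200·(0.970000+0.951200+0.902200+0.885400))/(1+3/200) = 8447/10000 ≈ 0.844700
step 6 [3y] zero: DF = P = 497/625 ≈ 0.795200

1 1/2 97/100
2 1 1189/1250
3 3/2 4511/5000
4 2 4427/5000
5 5/2 8447/10000
6 3 497/625
f(1.5y,3y) = ((4511/5000)/(497/625) − 1)/(3/2) = 535/5964 ≈ 8.9705%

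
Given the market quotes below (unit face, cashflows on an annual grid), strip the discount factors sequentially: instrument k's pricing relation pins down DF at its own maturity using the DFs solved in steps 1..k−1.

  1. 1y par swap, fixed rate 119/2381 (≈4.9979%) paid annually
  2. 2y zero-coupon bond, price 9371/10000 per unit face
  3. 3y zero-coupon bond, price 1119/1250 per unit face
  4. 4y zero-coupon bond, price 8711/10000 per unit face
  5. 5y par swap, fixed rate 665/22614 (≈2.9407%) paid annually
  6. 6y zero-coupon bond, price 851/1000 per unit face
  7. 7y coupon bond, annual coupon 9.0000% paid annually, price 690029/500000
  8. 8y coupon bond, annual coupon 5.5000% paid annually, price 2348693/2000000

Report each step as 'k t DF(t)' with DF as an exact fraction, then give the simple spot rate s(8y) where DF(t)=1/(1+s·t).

1 1 2381/2500
2 2 9371/10000
3 3 1119/1250
4 4 8711/10000
5 5 867/1000
6 6 851/1000
7 7 514/625
8 8 7901/10000
s(8y) = (1/(7901/10000) − 1)/(8) = 2099/63208 ≈ 3.3208%

step 1 [1y] swap r/1=119/2381: DF=(1 − 119/2381·(0))/(1+119/2381) = 2381/2500 ≈ 0.952400
step 2 [2y] zero: DF = P = 9371/10000 ≈ 0.937100
step 3 [3y] zero: DF = P = 1119/1250 ≈ 0.895200
step 4 [4y] zero: DF = P = 8711/10000 ≈ 0.871100
step 5 [5y] swap r/1=665/22614: DF=(1 − 665/22614·(0.952400+0.937100+0.895200+0.871100))/(1+665/22614) = 867/1000 ≈ 0.867000
step 6 [6y] zero: DF = P = 851/1000 ≈ 0.851000
step 7 [7y] bond c/1=9/100: DF=(690029/500000 − 9/100·(0.952400+0.937100+0.895200+0.871100+0.867000+0.851000))/(1+9/100) = 514/625 ≈ 0.822400
step 8 [8y] bond c/1=11/200: DF=(2348693/2000000 − 11/200·(0.952400+0.937100+0.895200+0.871100+0.867000+0.851000+0.822400))/(1+11/200) = 7901/10000 ≈ 0.790100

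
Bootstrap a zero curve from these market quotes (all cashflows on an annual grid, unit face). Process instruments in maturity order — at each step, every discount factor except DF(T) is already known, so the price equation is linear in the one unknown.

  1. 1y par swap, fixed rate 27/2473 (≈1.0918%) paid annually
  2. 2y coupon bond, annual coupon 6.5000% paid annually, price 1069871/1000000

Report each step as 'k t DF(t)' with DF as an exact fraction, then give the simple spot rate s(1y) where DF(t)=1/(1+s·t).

step 1 [1y] swap r/1=27/2473: DF=(1 − 27/2473·(0))/(1+27/2473) = 2473/2500 ≈ 0.989200
step 2 [2y] bond c/1=13/200: DF=(1069871/1000000 − 13/200·(0.989200))/(1+13/200) = 4721/5000 ≈ 0.944200

1 1 2473/2500
2 2 4721/5000
s(1y) = (1/(2473/2500) − 1)/(1) = 27/2473 ≈ 1.0918%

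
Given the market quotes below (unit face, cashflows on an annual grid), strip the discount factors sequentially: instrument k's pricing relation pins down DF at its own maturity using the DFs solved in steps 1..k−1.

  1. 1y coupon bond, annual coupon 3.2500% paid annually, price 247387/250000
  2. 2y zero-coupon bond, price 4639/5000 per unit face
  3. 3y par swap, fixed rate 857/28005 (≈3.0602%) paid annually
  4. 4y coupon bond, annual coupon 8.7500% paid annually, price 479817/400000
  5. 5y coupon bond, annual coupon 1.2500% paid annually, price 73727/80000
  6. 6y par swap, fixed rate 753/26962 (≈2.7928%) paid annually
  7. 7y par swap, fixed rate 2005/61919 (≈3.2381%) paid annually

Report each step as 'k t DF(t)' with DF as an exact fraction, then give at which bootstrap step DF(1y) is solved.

1 1 599/625
2 2 4639/5000
3 3 9143/10000
4 4 8777/10000
5 5 1081/1250
6 6 4247/5000
7 7 1599/2000
DF(1y) is solved at step 1

step 1 [1y] bond c/1=13/400: DF=(247387/250000 − 13/400·(0))/(1+13/400) = 599/625 ≈ 0.958400
step 2 [2y] zero: DF = P = 4639/5000 ≈ 0.927800
step 3 [3y] swap r/1=857/28005: DF=(1 − 857/28005·(0.958400+0.927800))/(1+857/28005) = 9143/10000 ≈ 0.914300
step 4 [4y] bond c/1=7/80: DF=(479817/400000 − 7/80·(0.958400+0.927800+0.914300))/(1+7/80) = 8777/10000 ≈ 0.877700
step 5 [5y] bond c/1=1/80: DF=(73727/80000 − 1/80·(0.958400+0.927800+0.914300+0.877700))/(1+1/80) = 1081/1250 ≈ 0.864800
step 6 [6y] swap r/1=753/26962: DF=(1 − 753/26962·(0.958400+0.927800+0.914300+0.877700+0.864800))/(1+753/26962) = 4247/5000 ≈ 0.849400
step 7 [7y] swap r/1=2005/61919: DF=(1 − 2005/61919·(0.958400+0.927800+0.914300+0.877700+0.864800+0.849400))/(1+2005/61919) = 1599/2000 ≈ 0.799500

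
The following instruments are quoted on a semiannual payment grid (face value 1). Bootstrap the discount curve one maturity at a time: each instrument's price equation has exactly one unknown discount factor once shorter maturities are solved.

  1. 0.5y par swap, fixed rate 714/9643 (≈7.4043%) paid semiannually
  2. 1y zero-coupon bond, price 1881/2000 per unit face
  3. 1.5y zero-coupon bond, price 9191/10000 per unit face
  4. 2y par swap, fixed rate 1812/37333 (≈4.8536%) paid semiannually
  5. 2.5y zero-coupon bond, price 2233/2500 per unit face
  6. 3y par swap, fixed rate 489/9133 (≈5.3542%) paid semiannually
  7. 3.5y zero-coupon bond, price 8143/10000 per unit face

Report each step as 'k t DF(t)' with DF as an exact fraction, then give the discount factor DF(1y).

1 1/2 9643/10000
2 1 1881/2000
3 3/2 9191/10000
4 2 4547/5000
5 5/2 2233/2500
6 3 8533/10000
7 7/2 8143/10000
DF(1y) = 1881/2000 ≈ 0.940500

step 1 [0.5y] swap r/2=357/9643: DF=(1 − 357/9643·(0))/(1+357/9643) = 9643/10000 ≈ 0.964300
step 2 [1y] zero: DF = P = 1881/2000 ≈ 0.940500
step 3 [1.5y] zero: DF = P = 9191/10000 ≈ 0.919100
step 4 [2y] swap r/2=906/37333: DF=(1 − 906/37333·(0.964300+0.940500+0.919100))/(1+906/37333) = 4547/5000 ≈ 0.909400
step 5 [2.5y] zero: DF = P = 2233/2500 ≈ 0.893200
step 6 [3y] swap r/2=489/18266: DF=(1 − 489/18266·(0.964300+0.940500+0.919100+0.909400+0.893200))/(1+489/18266) = 8533/10000 ≈ 0.853300
step 7 [3.5y] zero: DF = P = 8143/10000 ≈ 0.814300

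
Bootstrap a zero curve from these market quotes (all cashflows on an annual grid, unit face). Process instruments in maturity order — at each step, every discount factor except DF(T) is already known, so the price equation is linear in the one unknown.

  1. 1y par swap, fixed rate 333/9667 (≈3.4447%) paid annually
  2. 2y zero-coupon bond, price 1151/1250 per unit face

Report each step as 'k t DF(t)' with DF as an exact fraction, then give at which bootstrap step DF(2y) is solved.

step 1 [1y] swap r/1=333/9667: DF=(1 − 333/9667·(0))/(1+333/9667) = 9667/10000 ≈ 0.966700
step 2 [2y] zero: DF = P = 1151/1250 ≈ 0.920800

1 1 9667/10000
2 2 1151/1250
DF(2y) is solved at step 2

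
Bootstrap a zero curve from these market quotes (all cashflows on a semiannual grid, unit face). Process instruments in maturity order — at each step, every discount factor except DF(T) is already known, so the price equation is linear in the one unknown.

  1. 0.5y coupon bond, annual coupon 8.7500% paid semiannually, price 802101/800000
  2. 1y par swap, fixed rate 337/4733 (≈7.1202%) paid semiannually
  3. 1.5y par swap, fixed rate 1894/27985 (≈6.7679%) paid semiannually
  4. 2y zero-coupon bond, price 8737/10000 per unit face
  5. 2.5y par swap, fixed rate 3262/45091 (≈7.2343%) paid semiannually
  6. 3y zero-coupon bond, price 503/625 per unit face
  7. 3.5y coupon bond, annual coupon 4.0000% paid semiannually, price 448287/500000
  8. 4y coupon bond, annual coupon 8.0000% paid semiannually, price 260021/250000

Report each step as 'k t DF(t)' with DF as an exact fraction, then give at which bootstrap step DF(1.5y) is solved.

1 1/2 4803/5000
2 1 4663/5000
3 3/2 9053/10000
4 2 8737/10000
5 5/2 8369/10000
6 3 503/625
7 7/2 1937/2500
8 4 7659/10000
DF(1.5y) is solved at step 3

step 1 [0.5y] bond c/2=7/160: DF=(802101/800000 − 7/160·(0))/(1+7/160) = 4803/5000 ≈ 0.960600
step 2 [1y] swap r/2=337/9466: DF=(1 − 337/9466·(0.960600))/(1+337/9466) = 4663/5000 ≈ 0.932600
step 3 [1.5y] swap r/2=947/27985: DF=(1 − 947/27985·(0.960600+0.932600))/(1+947/27985) = 9053/10000 ≈ 0.905300
step 4 [2y] zero: DF = P = 8737/10000 ≈ 0.873700
step 5 [2.5y] swap r/2=1631/45091: DF=(1 − 1631/45091·(0.960600+0.932600+0.905300+0.873700))/(1+1631/45091) = 8369/10000 ≈ 0.836900
step 6 [3y] zero: DF = P = 503/625 ≈ 0.804800
step 7 [3.5y] bond c/2=1/50: DF=(448287/500000 − 1/50·(0.960600+0.932600+0.905300+0.873700+0.836900+0.804800))/(1+1/50) = 1937/2500 ≈ 0.774800
step 8 [4y] bond c/2=1/25: DF=(260021/250000 − 1/25·(0.960600+0.932600+0.905300+0.873700+0.836900+0.804800+0.774800))/(1+1/25) = 7659/10000 ≈ 0.765900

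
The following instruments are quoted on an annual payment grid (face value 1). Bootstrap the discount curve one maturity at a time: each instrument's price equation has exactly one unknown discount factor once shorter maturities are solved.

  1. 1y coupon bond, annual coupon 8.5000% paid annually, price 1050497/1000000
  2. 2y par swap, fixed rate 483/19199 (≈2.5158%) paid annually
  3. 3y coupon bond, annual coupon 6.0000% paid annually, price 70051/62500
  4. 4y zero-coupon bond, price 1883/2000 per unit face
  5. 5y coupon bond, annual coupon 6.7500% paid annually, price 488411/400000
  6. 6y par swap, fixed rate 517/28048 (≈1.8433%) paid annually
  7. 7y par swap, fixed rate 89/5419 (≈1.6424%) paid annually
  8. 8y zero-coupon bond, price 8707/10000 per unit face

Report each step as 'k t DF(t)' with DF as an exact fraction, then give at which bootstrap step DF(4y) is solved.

step 1 [1y] bond c/1=17/200: DF=(1050497/1000000 − 17/200·(0))/(1+17/200) = 4841/5000 ≈ 0.968200
step 2 [2y] swap r/1=483/19199: DF=(1 − 483/19199·(0.968200))/(1+483/19199) = 9517/10000 ≈ 0.951700
step 3 [3y] bond c/1=3/50: DF=(70051/62500 − 3/50·(0.968200+0.951700))/(1+3/50) = 9487/10000 ≈ 0.948700
step 4 [4y] zero: DF = P = 1883/2000 ≈ 0.941500
step 5 [5y] bond c/1=27/400: DF=(488411/400000 − 27/400·(0.968200+0.951700+0.948700+0.941500))/(1+27/400) = 9029/10000 ≈ 0.902900
step 6 [6y] swap r/1=517/28048: DF=(1 − 517/28048·(0.968200+0.951700+0.948700+0.941500+0.902900))/(1+517/28048) = 4483/5000 ≈ 0.896600
step 7 [7y] swap r/1=89/5419: DF=(1 − 89/5419·(0.968200+0.951700+0.948700+0.941500+0.902900+0.896600))/(1+89/5419) = 2233/2500 ≈ 0.893200
step 8 [8y] zero: DF = P = 8707/10000 ≈ 0.870700

1 1 4841/5000
2 2 9517/10000
3 3 9487/10000
4 4 1883/2000
5 5 9029/10000
6 6 4483/5000
7 7 2233/2500
8 8 8707/10000
DF(4y) is solved at step 4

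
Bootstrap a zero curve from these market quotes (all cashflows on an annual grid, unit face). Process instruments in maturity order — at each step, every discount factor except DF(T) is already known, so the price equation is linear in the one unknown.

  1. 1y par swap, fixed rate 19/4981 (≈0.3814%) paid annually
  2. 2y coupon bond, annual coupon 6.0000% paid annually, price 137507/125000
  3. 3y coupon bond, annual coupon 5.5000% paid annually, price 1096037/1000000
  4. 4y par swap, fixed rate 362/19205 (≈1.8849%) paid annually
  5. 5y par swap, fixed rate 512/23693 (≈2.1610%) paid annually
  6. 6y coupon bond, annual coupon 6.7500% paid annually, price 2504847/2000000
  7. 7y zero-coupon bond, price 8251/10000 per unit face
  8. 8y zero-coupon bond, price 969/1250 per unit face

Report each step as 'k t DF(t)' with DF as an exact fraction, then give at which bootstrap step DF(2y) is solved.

step 1 [1y] swap r/1=19/4981: DF=(1 − 19/4981·(0))/(1+19/4981) = 4981/5000 ≈ 0.996200
step 2 [2y] bond c/1=3/50: DF=(137507/125000 − 3/50·(0.996200))/(1+3/50) = 4907/5000 ≈ 0.981400
step 3 [3y] bond c/1=11/200: DF=(1096037/1000000 − 11/200·(0.996200+0.981400))/(1+11/200) = 4679/5000 ≈ 0.935800
step 4 [4y] swap r/1=362/19205: DF=(1 − 362/19205·(0.996200+0.981400+0.935800))/(1+362/19205) = 2319/2500 ≈ 0.927600
step 5 [5y] swap r/1=512/23693: DF=(1 − 512/23693·(0.996200+0.981400+0.935800+0.927600))/(1+512/23693) = 561/625 ≈ 0.897600
step 6 [6y] bond c/1=27/400: DF=(2504847/2000000 − 27/400·(0.996200+0.981400+0.935800+0.927600+0.897600))/(1+27/400) = 546/625 ≈ 0.873600
step 7 [7y] zero: DF = P = 8251/10000 ≈ 0.825100
step 8 [8y] zero: DF = P = 969/1250 ≈ 0.775200

1 1 4981/5000
2 2 4907/5000
3 3 4679/5000
4 4 2319/2500
5 5 561/625
6 6 546/625
7 7 8251/10000
8 8 969/1250
DF(2y) is solved at step 2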